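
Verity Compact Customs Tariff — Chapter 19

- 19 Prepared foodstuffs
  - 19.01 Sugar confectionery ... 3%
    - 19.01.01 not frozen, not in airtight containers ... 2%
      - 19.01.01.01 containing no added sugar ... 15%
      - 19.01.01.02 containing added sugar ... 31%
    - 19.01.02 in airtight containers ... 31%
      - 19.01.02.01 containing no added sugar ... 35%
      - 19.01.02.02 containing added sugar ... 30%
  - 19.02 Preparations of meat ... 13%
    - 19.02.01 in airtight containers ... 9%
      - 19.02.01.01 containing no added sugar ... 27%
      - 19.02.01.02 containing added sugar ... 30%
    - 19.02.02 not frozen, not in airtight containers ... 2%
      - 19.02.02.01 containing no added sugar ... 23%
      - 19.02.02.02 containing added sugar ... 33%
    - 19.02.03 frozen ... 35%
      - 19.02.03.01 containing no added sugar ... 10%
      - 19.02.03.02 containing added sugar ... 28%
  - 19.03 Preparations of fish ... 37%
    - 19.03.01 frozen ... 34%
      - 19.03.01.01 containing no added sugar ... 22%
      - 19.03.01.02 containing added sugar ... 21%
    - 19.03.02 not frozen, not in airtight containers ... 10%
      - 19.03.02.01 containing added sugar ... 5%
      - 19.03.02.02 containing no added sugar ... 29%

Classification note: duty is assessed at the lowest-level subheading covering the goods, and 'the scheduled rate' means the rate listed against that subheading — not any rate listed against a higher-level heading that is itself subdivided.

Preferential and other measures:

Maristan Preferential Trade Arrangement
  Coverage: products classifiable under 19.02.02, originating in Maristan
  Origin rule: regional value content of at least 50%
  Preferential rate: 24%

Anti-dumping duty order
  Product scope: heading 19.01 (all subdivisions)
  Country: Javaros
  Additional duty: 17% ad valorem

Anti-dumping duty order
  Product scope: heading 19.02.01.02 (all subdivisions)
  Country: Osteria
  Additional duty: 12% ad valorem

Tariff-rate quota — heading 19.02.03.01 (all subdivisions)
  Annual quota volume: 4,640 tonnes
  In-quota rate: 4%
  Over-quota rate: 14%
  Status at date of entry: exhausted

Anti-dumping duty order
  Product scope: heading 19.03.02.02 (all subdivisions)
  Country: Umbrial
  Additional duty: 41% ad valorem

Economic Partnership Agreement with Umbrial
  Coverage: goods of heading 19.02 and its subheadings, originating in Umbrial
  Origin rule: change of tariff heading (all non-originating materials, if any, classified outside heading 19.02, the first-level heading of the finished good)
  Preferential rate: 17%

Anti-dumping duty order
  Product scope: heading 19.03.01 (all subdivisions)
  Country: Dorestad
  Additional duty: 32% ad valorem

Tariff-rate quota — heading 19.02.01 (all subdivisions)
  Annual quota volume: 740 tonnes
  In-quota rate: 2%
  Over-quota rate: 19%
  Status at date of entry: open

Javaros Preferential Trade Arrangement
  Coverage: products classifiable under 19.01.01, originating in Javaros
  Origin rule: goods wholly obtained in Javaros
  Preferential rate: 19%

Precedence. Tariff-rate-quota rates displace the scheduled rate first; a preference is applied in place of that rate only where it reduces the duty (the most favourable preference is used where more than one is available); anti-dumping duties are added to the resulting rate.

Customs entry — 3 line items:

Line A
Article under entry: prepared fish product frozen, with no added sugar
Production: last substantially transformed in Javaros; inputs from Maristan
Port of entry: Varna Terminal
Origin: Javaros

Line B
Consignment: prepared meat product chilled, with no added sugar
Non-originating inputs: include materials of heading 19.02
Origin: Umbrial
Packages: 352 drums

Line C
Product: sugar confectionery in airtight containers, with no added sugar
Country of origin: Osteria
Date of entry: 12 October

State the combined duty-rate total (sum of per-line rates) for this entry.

Line A: prepared fish product → 19.03; frozen → 19.03.01; with no added sugar → 19.03.01.01. Scheduled 22%. Javaros agreement on 19.01.01: 19.03.01.01 not covered. → 22%.
Line B: prepared meat product → 19.02; chilled → 19.02.02; with no added sugar → 19.02.02.01. Scheduled 23%. Umbrial agreement on 19.02: CTH not met. → 23%.
Line C: sugar confectionery → 19.01; in airtight containers → 19.01.02; with no added sugar → 19.01.02.01. Scheduled 35%. No special measure applies. → 35%.
Sum: 22% + 23% + 35% = 80%.

80%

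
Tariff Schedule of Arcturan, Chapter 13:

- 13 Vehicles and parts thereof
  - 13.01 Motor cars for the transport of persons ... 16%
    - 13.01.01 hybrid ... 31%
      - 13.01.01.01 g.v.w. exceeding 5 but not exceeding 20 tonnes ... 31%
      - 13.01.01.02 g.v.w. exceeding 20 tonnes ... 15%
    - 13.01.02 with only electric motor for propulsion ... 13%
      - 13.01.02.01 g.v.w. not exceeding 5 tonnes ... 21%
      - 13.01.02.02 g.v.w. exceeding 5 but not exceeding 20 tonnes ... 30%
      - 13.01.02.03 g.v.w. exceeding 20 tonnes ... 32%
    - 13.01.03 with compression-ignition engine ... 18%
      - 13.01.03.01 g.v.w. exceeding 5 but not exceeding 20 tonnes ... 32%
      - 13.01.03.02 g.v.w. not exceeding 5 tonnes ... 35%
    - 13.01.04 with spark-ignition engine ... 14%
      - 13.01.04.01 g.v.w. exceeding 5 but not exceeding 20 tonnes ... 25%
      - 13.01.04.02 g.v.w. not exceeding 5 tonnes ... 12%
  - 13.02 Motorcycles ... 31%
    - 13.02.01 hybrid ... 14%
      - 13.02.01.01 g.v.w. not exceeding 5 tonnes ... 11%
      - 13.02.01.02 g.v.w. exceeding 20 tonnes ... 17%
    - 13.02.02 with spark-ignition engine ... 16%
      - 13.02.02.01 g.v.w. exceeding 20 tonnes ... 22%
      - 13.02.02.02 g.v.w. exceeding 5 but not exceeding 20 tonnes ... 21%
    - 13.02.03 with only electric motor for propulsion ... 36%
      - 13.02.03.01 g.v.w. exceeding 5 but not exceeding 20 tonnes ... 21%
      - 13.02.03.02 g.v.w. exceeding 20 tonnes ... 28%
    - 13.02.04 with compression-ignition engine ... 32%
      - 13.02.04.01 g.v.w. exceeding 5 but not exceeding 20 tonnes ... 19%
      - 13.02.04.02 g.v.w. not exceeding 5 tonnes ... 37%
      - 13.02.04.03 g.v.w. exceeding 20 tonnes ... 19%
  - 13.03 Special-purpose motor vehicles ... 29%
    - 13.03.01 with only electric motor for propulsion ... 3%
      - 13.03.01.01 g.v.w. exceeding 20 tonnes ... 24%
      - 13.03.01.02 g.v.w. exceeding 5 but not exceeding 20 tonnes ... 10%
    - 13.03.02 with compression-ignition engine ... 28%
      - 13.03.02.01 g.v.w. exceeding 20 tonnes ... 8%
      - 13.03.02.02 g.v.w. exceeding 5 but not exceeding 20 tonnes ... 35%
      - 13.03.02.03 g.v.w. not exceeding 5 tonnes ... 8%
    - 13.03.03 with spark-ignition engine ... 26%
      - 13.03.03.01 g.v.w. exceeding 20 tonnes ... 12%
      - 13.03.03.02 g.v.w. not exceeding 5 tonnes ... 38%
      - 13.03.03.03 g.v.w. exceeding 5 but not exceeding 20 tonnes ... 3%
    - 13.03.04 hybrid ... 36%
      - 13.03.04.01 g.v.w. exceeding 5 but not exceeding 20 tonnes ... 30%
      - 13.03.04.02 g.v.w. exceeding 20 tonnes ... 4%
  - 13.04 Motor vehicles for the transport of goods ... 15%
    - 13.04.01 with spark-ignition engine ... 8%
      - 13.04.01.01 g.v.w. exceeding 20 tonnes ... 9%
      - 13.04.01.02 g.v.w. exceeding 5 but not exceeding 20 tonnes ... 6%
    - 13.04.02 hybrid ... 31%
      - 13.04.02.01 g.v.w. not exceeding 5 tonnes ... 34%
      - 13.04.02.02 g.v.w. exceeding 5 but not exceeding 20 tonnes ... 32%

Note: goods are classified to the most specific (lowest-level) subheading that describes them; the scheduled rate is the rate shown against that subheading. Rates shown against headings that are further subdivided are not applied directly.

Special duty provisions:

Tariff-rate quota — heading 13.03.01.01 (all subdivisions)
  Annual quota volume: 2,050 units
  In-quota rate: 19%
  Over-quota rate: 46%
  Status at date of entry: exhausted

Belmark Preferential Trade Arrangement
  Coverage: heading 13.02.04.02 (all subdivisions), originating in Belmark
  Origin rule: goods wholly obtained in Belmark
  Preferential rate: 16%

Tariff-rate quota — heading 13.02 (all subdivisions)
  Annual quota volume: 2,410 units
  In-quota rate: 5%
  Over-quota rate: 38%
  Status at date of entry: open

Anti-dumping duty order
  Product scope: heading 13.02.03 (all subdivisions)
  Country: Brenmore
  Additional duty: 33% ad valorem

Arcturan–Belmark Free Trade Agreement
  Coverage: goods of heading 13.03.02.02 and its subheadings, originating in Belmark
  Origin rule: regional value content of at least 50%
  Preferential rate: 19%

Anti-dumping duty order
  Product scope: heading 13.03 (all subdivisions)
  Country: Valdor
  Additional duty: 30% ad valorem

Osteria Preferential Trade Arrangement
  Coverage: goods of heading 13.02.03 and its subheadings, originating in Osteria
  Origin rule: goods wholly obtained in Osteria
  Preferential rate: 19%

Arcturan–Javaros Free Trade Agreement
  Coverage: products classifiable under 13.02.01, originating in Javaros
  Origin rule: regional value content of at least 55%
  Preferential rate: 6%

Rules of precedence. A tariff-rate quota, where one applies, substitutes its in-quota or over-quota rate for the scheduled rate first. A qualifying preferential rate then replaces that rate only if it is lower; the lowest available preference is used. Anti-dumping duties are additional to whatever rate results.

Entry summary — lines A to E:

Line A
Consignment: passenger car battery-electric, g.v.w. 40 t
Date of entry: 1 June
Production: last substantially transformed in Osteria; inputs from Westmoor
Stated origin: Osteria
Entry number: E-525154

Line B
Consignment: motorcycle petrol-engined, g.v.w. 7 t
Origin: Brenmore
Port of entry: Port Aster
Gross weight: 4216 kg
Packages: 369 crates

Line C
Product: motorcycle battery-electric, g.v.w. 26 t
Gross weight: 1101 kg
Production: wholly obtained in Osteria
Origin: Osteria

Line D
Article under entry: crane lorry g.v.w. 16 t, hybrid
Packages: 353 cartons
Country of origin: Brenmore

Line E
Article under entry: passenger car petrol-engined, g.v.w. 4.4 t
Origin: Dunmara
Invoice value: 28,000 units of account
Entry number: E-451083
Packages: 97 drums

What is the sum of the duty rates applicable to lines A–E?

Line A: passenger car → 13.01; battery-electric → 13.01.02; g.v.w. 40 t → 13.01.02.03. Scheduled 32%. Osteria agreement on 13.02.03: 13.01.02.03 not covered. → 32%.
Line B: motorcycle → 13.02; petrol-engined → 13.02.02; g.v.w. 7 t → 13.02.02.02. Scheduled 21%. quota on 13.02 open → in-quota 5%. → 5%.
Line C: motorcycle → 13.02; battery-electric → 13.02.03; g.v.w. 26 t → 13.02.03.02. Scheduled 28%. quota on 13.02 open → in-quota 5%; Osteria agreement on 13.02.03: wholly obtained → 19% available; preference 19% not lower than 5% → no reduction. → 5%.
Line D: crane lorry → 13.03; hybrid → 13.03.04; g.v.w. 16 t → 13.03.04.01. Scheduled 30%. No special measure applies. → 30%.
Line E: passenger car → 13.01; petrol-engined → 13.01.04; g.v.w. 4.4 t → 13.01.04.02. Scheduled 12%. No special measure applies. → 12%.
Sum: 32% + 5% + 5% + 30% + 12% = 84%.

84%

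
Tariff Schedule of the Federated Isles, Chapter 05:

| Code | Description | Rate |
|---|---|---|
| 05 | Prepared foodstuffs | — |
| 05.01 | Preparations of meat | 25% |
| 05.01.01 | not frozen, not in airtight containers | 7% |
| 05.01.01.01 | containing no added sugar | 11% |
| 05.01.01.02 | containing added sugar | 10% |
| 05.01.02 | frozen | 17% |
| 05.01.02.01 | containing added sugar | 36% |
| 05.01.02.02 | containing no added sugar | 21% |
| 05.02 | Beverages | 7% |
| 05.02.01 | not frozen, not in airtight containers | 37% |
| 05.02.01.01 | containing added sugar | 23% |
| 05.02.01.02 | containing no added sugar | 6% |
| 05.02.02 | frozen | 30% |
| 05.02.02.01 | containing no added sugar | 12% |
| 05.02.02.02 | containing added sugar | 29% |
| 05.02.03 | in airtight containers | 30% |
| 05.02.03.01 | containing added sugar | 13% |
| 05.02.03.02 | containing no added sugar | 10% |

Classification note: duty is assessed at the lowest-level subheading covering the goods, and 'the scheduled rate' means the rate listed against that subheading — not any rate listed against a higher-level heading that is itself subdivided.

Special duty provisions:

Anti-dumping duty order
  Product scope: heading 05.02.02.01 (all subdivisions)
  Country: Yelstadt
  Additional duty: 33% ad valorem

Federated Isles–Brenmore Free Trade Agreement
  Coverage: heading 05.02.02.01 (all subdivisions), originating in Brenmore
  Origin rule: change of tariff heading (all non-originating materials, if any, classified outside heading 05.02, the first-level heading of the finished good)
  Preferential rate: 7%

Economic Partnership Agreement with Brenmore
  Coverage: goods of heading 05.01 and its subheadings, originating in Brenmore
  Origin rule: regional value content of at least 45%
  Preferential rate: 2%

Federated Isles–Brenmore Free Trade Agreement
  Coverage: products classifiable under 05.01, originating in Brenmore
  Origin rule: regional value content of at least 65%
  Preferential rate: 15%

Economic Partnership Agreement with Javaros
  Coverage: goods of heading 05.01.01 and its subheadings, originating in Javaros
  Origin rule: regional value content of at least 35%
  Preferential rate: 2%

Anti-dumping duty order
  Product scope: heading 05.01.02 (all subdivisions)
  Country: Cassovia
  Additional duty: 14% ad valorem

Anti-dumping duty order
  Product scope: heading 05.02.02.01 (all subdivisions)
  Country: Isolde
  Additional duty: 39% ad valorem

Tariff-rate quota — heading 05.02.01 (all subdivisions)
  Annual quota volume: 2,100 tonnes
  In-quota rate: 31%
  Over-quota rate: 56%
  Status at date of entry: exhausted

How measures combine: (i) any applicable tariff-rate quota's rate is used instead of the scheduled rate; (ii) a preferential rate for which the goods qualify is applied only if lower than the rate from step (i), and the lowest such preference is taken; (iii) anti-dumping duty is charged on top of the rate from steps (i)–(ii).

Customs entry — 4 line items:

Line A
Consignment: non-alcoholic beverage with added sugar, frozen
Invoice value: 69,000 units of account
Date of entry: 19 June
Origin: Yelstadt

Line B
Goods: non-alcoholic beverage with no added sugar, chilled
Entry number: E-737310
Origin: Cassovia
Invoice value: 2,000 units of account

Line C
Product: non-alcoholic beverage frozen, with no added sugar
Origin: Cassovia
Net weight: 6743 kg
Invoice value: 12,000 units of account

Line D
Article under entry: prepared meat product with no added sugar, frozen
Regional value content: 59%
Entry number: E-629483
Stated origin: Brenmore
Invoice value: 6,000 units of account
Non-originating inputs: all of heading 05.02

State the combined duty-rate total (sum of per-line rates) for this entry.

99%

Line A: non-alcoholic beverage → 05.02; frozen → 05.02.02; with added sugar → 05.02.02.02. Scheduled 29%. No special measure applies. → 29%.
Line B: non-alcoholic beverage → 05.02; chilled → 05.02.01; with no added sugar → 05.02.01.02. Scheduled 6%. quota on 05.02.01 exhausted → over-quota 56%. → 56%.
Line C: non-alcoholic beverage → 05.02; frozen → 05.02.02; with no added sugar → 05.02.02.01. Scheduled 12%. No special measure applies. → 12%.
Line D: prepared meat product → 05.01; frozen → 05.01.02; with no added sugar → 05.01.02.02. Scheduled 21%. Brenmore agreement on 05.02.02.01: 05.01.02.02 not covered; Brenmore agreement on 05.01: RVC ≥ 45% → 2% available; Brenmore agreement on 05.01: RVC < 65%; preferential 2%. → 2%.
Sum: 29% + 56% + 12% + 2% = 99%.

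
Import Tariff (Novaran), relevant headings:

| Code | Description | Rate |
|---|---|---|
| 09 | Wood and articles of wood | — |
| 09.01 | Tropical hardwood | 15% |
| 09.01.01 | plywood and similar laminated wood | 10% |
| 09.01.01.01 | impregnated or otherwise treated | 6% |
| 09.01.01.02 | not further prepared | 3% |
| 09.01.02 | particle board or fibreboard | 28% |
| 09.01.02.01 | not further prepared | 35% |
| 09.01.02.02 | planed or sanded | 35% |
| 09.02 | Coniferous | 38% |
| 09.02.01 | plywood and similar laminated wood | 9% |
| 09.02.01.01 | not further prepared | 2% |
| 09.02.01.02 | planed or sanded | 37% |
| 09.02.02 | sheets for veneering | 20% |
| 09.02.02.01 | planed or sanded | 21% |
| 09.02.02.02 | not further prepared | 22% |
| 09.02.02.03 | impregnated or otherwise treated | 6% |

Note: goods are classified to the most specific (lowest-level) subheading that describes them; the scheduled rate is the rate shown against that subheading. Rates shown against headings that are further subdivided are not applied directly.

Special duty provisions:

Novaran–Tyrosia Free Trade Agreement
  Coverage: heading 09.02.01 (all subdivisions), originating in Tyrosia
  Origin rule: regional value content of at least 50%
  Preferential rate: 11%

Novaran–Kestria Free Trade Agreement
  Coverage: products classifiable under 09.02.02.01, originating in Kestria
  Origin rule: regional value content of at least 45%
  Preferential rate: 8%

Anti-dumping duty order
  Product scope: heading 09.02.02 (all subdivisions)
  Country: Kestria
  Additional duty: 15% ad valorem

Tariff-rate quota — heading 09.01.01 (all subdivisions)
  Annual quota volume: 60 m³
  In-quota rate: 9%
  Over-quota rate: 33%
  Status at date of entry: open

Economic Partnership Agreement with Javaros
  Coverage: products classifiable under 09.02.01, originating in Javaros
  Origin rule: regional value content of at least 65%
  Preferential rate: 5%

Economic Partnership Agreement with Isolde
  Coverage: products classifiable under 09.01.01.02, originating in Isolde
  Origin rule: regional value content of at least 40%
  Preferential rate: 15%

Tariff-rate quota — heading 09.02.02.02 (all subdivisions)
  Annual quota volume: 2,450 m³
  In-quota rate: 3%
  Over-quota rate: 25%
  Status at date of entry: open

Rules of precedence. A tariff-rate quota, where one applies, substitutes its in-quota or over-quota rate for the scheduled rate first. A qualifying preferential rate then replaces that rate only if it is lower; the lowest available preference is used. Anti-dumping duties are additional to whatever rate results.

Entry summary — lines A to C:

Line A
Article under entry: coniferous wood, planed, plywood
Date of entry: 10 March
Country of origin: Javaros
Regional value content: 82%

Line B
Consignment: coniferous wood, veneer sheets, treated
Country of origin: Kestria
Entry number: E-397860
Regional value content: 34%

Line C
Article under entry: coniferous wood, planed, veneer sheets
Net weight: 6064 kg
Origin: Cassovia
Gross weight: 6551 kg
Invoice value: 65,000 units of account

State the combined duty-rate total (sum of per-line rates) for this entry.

Line A: coniferous → 09.02; plywood → 09.02.01; planed → 09.02.01.02. Scheduled 37%. Javaros agreement on 09.02.01: RVC ≥ 65% → 5% available; preferential 5%. → 5%.
Line B: coniferous → 09.02; veneer sheets → 09.02.02; treated → 09.02.02.03. Scheduled 6%. Kestria agreement on 09.02.02.01: 09.02.02.03 not covered; anti-dumping (Kestria, 09.02.02): +15%; total 6% + 15% = 21%. → 21%.
Line C: coniferous → 09.02; veneer sheets → 09.02.02; planed → 09.02.02.01. Scheduled 21%. No special measure applies. → 21%.
Sum: 5% + 21% + 21% = 47%.

47%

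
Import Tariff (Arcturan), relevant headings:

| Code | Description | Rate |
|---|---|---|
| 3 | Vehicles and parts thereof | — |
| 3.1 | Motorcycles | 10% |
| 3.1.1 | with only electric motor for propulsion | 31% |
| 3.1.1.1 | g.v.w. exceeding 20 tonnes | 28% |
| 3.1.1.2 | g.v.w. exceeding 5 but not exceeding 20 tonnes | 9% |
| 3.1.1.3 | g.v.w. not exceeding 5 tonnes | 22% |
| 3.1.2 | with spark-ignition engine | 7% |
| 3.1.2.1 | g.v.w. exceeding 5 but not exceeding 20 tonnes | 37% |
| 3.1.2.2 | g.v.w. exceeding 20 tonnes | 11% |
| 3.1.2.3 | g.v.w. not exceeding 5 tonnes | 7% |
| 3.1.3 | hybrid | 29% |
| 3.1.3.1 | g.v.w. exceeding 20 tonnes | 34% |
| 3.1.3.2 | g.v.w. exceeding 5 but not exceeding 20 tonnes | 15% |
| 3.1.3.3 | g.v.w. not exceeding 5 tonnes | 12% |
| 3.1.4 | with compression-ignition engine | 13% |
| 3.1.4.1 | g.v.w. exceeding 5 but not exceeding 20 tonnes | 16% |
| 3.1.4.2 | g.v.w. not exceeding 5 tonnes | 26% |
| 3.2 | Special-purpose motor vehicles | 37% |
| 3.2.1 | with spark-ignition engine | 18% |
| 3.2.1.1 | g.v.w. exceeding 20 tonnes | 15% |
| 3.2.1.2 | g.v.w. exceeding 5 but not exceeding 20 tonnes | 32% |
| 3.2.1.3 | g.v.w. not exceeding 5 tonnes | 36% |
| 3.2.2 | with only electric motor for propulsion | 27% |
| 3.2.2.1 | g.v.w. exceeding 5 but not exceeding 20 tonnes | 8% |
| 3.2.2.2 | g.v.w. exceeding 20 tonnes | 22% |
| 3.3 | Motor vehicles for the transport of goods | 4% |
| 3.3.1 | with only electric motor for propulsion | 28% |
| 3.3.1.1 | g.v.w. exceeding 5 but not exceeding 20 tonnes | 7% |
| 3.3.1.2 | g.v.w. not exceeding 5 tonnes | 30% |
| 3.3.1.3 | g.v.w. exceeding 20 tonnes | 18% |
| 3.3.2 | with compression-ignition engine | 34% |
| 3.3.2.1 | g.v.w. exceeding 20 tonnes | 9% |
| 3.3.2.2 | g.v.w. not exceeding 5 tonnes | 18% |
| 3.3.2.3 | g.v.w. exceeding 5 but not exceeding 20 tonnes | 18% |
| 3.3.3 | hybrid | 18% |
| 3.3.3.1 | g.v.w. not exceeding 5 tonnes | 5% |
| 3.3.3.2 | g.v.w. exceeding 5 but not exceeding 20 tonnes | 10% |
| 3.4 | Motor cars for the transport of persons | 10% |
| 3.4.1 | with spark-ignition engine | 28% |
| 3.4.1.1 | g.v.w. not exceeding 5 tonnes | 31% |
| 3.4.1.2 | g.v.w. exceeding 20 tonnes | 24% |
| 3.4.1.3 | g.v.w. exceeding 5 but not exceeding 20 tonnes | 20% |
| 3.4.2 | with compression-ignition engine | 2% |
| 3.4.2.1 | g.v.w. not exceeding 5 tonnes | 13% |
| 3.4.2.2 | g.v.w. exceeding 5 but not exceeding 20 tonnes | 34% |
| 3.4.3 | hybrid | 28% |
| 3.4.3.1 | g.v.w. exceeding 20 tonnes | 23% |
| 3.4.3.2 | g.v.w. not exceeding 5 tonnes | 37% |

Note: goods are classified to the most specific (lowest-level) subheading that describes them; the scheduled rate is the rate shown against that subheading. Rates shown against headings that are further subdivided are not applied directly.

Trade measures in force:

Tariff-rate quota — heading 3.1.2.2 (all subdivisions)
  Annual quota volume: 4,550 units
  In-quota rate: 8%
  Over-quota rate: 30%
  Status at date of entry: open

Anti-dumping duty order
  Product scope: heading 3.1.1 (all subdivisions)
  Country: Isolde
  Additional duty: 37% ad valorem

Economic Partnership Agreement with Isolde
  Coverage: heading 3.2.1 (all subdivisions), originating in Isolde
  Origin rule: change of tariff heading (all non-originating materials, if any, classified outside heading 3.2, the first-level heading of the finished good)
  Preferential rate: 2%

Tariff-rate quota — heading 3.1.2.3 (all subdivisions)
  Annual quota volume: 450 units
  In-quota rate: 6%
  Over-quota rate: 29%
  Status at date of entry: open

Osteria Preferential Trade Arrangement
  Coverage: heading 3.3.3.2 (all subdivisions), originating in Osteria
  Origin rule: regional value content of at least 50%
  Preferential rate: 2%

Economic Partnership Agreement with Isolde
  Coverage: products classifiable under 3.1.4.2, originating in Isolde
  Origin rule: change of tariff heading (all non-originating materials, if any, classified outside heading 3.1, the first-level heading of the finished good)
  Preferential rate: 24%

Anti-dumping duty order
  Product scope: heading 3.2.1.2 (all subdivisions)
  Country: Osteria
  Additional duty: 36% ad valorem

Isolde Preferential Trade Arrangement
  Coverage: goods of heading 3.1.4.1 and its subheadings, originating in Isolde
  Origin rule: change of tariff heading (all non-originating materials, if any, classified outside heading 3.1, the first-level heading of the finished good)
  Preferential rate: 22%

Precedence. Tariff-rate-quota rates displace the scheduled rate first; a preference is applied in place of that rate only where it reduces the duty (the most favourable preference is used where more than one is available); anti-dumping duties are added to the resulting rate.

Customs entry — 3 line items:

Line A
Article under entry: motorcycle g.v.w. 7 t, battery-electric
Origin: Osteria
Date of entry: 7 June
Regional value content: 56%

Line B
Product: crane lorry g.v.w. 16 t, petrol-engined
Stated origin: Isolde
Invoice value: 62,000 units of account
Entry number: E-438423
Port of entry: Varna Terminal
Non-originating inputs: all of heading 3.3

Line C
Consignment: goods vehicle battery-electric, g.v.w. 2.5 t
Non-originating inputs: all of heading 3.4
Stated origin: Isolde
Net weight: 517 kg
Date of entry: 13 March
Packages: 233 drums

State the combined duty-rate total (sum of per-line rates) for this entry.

Line A: motorcycle → 3.1; battery-electric → 3.1.1; g.v.w. 7 t → 3.1.1.2. Scheduled 9%. Osteria agreement on 3.3.3.2: 3.1.1.2 not covered. → 9%.
Line B: crane lorry → 3.2; petrol-engined → 3.2.1; g.v.w. 16 t → 3.2.1.2. Scheduled 32%. Isolde agreement on 3.2.1: CTH met → 2% available; Isolde agreement on 3.1.4.2: 3.2.1.2 not covered; Isolde agreement on 3.1.4.1: 3.2.1.2 not covered; preferential 2%. → 2%.
Line C: goods vehicle → 3.3; battery-electric → 3.3.1; g.v.w. 2.5 t → 3.3.1.2. Scheduled 30%. Isolde agreement on 3.2.1: 3.3.1.2 not covered; Isolde agreement on 3.1.4.2: 3.3.1.2 not covered; Isolde agreement on 3.1.4.1: 3.3.1.2 not covered. → 30%.
Sum: 9% + 2% + 30% = 41%.

41%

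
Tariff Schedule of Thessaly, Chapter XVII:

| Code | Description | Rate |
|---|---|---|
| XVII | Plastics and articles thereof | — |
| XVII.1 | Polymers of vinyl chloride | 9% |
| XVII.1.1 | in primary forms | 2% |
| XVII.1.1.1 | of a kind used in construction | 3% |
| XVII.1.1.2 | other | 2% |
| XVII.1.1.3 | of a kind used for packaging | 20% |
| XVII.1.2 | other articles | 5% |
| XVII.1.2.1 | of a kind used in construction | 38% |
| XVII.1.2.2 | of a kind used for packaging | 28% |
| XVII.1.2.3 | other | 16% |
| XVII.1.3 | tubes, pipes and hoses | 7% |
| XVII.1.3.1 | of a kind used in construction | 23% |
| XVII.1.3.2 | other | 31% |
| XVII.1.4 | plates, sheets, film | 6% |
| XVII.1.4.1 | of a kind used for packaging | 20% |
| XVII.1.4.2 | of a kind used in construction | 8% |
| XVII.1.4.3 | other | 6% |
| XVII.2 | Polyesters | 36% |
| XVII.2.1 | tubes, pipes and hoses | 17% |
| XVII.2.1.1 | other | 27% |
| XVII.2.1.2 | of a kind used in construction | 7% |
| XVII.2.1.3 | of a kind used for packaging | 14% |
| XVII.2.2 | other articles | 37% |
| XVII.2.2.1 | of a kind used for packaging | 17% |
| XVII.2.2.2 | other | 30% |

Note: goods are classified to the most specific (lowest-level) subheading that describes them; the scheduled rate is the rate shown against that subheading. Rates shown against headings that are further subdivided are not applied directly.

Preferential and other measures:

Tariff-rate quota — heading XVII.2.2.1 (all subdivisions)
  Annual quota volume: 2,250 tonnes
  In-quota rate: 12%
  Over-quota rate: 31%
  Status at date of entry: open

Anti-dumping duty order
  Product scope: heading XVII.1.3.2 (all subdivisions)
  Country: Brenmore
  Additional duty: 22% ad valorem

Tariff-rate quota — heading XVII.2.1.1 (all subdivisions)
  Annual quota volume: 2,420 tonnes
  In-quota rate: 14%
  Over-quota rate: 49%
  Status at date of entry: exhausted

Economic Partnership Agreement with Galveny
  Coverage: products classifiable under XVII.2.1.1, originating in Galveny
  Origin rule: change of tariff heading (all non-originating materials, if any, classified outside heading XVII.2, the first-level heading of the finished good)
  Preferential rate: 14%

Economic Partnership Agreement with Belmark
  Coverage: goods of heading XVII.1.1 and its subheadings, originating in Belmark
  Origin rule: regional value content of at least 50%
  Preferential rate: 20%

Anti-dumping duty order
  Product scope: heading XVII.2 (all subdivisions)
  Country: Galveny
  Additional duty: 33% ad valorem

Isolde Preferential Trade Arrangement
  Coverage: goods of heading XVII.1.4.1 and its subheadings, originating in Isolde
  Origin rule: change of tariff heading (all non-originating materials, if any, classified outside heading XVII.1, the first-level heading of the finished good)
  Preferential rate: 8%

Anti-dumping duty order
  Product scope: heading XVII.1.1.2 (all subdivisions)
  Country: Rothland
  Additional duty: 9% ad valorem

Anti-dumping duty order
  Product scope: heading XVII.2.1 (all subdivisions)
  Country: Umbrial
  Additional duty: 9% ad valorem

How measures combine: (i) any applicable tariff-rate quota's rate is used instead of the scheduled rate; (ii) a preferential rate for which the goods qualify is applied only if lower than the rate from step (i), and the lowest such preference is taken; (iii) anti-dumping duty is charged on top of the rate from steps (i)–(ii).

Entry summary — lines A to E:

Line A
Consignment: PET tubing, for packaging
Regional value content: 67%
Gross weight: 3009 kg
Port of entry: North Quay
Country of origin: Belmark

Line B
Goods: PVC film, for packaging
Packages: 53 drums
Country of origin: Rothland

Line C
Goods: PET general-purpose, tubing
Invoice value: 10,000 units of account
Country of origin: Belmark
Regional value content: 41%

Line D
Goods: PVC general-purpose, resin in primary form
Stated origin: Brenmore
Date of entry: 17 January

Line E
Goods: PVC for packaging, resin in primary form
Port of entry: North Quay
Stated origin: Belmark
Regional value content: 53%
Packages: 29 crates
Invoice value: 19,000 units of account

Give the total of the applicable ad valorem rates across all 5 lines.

Line A: PET → XVII.2; tubing → XVII.2.1; for packaging → XVII.2.1.3. Scheduled 14%. Belmark agreement on XVII.1.1: XVII.2.1.3 not covered. → 14%.
Line B: PVC → XVII.1; film → XVII.1.4; for packaging → XVII.1.4.1. Scheduled 20%. No special measure applies. → 20%.
Line C: PET → XVII.2; tubing → XVII.2.1; general-purpose → XVII.2.1.1. Scheduled 27%. quota on XVII.2.1.1 exhausted → over-quota 49%; Belmark agreement on XVII.1.1: XVII.2.1.1 not covered. → 49%.
Line D: PVC → XVII.1; resin in primary form → XVII.1.1; general-purpose → XVII.1.1.2. Scheduled 2%. No special measure applies. → 2%.
Line E: PVC → XVII.1; resin in primary form → XVII.1.1; for packaging → XVII.1.1.3. Scheduled 20%. Belmark agreement on XVII.1.1: RVC ≥ 50% → 20% available; preference 20% not lower than 20% → no reduction. → 20%.
Sum: 14% + 20% + 49% + 2% + 20% = 105%.

105%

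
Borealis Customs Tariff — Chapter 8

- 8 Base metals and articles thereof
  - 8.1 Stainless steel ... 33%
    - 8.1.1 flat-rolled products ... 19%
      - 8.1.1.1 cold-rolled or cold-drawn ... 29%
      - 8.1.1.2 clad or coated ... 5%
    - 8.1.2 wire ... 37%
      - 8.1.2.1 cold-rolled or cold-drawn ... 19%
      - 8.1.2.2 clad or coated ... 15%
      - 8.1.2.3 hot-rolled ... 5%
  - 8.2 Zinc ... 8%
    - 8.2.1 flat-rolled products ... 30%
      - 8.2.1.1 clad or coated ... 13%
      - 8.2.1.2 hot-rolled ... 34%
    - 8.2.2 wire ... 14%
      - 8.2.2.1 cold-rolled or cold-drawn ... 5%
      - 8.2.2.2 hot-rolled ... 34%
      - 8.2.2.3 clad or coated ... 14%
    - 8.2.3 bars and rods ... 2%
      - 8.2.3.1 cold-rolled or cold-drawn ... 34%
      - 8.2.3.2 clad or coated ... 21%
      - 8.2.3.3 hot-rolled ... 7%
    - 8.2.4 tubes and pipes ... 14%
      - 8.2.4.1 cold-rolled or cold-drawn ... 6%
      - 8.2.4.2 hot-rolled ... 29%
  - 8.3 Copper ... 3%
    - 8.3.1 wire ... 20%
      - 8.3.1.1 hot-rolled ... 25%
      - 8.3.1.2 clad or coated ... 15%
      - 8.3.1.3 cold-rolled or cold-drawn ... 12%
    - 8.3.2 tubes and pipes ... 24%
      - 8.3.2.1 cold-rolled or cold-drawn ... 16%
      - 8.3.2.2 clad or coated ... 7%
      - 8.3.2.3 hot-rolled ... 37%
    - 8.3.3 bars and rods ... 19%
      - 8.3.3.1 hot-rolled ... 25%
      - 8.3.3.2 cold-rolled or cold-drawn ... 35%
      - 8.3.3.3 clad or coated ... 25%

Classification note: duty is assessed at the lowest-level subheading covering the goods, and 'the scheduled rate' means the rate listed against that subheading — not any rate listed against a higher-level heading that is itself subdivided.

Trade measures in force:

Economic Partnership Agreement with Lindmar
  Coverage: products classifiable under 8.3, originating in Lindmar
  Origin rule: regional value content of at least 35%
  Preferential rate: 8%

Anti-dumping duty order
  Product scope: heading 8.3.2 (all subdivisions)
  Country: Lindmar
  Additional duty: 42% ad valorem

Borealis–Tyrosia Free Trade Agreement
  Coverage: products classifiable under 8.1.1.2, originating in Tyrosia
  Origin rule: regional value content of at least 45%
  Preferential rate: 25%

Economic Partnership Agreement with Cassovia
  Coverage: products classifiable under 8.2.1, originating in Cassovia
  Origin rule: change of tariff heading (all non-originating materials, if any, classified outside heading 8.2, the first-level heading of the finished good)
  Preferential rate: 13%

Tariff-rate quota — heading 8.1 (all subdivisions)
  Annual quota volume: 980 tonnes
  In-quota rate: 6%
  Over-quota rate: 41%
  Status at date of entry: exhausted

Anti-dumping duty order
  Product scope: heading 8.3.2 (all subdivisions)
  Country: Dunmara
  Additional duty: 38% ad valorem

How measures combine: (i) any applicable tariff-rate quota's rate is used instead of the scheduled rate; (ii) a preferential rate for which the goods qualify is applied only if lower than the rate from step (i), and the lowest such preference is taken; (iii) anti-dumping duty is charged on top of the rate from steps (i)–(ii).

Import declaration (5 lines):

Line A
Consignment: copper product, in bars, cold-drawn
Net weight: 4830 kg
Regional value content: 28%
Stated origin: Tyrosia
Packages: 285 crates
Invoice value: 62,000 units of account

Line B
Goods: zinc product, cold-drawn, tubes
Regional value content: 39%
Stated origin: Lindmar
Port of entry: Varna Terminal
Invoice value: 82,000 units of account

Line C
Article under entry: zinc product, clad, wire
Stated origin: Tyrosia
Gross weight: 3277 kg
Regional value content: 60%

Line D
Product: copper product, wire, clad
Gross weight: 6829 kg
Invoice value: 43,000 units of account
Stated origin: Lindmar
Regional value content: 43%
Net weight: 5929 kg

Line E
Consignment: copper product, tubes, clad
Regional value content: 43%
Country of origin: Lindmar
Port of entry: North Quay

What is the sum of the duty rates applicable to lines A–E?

112%

Line A: copper → 8.3; in bars → 8.3.3; cold-drawn → 8.3.3.2. Scheduled 35%. Tyrosia agreement on 8.1.1.2: 8.3.3.2 not covered. → 35%.
Line B: zinc → 8.2; tubes → 8.2.4; cold-drawn → 8.2.4.1. Scheduled 6%. Lindmar agreement on 8.3: 8.2.4.1 not covered. → 6%.
Line C: zinc → 8.2; wire → 8.2.2; clad → 8.2.2.3. Scheduled 14%. Tyrosia agreement on 8.1.1.2: 8.2.2.3 not covered. → 14%.
Line D: copper → 8.3; wire → 8.3.1; clad → 8.3.1.2. Scheduled 15%. Lindmar agreement on 8.3: RVC ≥ 35% → 8% available; preferential 8%. → 8%.
Line E: copper → 8.3; tubes → 8.3.2; clad → 8.3.2.2. Scheduled 7%. Lindmar agreement on 8.3: RVC ≥ 35% → 8% available; preference 8% not lower than 7% → no reduction; anti-dumping (Lindmar, 8.3.2): +42%; total 7% + 42% = 49%. → 49%.
Sum: 35% + 6% + 14% + 8% + 49% = 112%.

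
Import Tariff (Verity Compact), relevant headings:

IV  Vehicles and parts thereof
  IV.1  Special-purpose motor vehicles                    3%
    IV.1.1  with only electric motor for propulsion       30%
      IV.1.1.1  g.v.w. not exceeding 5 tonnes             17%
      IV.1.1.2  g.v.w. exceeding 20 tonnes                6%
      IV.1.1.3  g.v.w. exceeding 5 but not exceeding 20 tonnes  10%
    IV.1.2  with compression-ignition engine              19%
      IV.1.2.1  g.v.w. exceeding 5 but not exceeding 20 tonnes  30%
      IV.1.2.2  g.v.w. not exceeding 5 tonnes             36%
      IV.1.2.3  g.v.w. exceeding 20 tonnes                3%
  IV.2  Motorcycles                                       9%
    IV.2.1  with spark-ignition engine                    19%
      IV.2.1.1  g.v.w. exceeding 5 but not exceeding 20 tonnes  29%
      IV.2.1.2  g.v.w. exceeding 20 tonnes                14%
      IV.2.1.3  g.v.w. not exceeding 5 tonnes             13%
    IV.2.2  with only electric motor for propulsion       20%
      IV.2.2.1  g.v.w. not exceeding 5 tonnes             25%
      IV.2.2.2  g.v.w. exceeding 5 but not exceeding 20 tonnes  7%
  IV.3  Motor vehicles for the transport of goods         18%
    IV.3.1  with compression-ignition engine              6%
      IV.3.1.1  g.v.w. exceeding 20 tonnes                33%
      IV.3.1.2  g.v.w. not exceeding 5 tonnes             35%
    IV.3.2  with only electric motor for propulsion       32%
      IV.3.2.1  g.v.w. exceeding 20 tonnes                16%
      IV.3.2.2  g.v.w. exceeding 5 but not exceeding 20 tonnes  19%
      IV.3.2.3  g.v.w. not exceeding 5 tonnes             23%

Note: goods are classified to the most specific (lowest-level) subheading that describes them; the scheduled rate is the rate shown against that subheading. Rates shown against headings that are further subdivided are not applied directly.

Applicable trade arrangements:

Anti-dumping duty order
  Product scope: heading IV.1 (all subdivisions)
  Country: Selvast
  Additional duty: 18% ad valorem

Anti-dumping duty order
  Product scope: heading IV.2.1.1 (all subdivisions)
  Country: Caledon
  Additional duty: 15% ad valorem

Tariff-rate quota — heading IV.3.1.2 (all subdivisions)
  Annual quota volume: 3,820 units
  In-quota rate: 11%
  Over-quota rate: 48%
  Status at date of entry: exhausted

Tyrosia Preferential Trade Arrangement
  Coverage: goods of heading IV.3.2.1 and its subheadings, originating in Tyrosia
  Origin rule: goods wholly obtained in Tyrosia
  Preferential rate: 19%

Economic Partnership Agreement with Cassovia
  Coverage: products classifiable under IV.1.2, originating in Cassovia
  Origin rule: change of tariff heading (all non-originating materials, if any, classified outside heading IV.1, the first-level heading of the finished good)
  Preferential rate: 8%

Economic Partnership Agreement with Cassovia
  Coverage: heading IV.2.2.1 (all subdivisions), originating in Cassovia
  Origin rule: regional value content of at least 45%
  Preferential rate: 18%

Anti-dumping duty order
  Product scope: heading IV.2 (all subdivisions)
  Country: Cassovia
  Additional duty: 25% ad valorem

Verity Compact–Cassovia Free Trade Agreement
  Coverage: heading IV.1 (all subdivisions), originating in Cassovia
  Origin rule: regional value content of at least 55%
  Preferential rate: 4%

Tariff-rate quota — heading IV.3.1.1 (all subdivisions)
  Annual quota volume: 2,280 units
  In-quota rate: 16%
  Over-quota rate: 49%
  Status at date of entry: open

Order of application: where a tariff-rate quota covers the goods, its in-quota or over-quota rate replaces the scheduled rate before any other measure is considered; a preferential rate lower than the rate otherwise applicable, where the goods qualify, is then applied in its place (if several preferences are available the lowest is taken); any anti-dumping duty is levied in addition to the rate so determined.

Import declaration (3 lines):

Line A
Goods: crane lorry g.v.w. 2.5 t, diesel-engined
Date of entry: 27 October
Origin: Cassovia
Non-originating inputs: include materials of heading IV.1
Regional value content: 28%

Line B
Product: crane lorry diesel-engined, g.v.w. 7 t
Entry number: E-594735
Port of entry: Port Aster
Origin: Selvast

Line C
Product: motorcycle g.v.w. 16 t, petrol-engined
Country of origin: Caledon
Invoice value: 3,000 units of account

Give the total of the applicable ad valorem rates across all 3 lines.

Line A: crane lorry → IV.1; diesel-engined → IV.1.2; g.v.w. 2.5 t → IV.1.2.2. Scheduled 36%. Cassovia agreement on IV.1.2: CTH not met; Cassovia agreement on IV.2.2.1: IV.1.2.2 not covered; Cassovia agreement on IV.1: RVC < 55%. → 36%.
Line B: crane lorry → IV.1; diesel-engined → IV.1.2; g.v.w. 7 t → IV.1.2.1. Scheduled 30%. anti-dumping (Selvast, IV.1): +18%; total 30% + 18% = 48%. → 48%.
Line C: motorcycle → IV.2; petrol-engined → IV.2.1; g.v.w. 16 t → IV.2.1.1. Scheduled 29%. anti-dumping (Caledon, IV.2.1.1): +15%; total 29% + 15% = 44%. → 44%.
Sum: 36% + 48% + 44% = 128%.

128%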